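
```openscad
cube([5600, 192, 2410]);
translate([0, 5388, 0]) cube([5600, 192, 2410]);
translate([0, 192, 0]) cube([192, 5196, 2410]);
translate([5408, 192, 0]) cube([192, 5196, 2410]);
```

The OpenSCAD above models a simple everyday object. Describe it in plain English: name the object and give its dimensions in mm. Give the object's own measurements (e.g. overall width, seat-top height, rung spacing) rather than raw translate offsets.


The wall frame of a small rectangular building: four walls, each 2410 mm tall and 192 mm thick, enclosing a footprint 5600 mm (x) by 5580 mm (y) outside-to-outside, with no floor or roof. The front and back walls (the −y and +y sides) span the full width; the two side walls fit between them.


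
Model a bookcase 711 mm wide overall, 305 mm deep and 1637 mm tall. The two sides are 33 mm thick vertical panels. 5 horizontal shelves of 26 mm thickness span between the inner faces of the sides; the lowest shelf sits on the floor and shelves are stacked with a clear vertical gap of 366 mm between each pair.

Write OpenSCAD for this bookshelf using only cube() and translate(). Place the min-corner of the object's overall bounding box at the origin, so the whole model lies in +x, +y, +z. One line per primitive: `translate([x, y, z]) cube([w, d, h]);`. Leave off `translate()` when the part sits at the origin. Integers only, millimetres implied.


cube([33, 305, 1637]);
translate([678, 0, 0]) cube([33, 305, 1637]);
translate([33, 0, 0]) cube([645, 305, 26]);
translate([33, 0, 392]) cube([645, 305, 26]);
translate([33, 0, 784]) cube([645, 305, 26]);
translate([33, 0, 1176]) cube([645, 305, 26]);
translate([33, 0, 1568]) cube([645, 305, 26]);


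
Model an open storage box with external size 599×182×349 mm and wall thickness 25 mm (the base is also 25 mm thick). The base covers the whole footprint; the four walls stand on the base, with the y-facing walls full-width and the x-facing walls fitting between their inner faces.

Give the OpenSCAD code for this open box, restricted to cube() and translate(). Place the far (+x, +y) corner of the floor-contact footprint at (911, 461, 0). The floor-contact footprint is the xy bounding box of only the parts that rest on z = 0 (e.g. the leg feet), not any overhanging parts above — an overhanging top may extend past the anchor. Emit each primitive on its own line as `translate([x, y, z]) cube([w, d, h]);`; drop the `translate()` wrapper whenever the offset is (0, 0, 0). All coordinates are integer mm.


translate([312, 279, 0]) cube([599, 182, 25]);
translate([312, 279, 25]) cube([599, 25, 324]);
translate([312, 436, 25]) cube([599, 25, 324]);
translate([312, 304, 25]) cube([25, 132, 324]);
translate([886, 304, 25]) cube([25, 132, 324]);


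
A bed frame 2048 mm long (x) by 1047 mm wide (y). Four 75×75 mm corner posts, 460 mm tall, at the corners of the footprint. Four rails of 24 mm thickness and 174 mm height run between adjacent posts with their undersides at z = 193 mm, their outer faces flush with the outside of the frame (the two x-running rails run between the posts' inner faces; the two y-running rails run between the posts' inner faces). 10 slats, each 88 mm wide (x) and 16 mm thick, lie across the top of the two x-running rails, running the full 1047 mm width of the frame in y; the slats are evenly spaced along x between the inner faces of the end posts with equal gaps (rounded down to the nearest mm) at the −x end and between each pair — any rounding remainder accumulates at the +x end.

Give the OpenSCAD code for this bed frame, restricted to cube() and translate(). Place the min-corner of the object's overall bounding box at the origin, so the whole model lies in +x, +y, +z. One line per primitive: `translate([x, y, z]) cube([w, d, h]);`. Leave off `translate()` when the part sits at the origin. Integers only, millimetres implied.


// slat z = rail_z + rail_h = 193 + 174 = 367
// slat gap = ⌊(1898 − 10·88) / 11⌋ = 92
cube([75, 75, 460]);
translate([0, 972, 0]) cube([75, 75, 460]);
translate([1973, 0, 0]) cube([75, 75, 460]);
translate([1973, 972, 0]) cube([75, 75, 460]);
translate([75, 0, 193]) cube([1898, 24, 174]);
translate([75, 1023, 193]) cube([1898, 24, 174]);
translate([0, 75, 193]) cube([24, 897, 174]);
translate([2024, 75, 193]) cube([24, 897, 174]);
translate([167, 0, 367]) cube([88, 1047, 16]);
translate([347, 0, 367]) cube([88, 1047, 16]);
translate([527, 0, 367]) cube([88, 1047, 16]);
translate([707, 0, 367]) cube([88, 1047, 16]);
translate([887, 0, 367]) cube([88, 1047, 16]);
translate([1067, 0, 367]) cube([88, 1047, 16]);
translate([1247, 0, 367]) cube([88, 1047, 16]);
translate([1427, 0, 367]) cube([88, 1047, 16]);
translate([1607, 0, 367]) cube([88, 1047, 16]);
translate([1787, 0, 367]) cube([88, 1047, 16]);


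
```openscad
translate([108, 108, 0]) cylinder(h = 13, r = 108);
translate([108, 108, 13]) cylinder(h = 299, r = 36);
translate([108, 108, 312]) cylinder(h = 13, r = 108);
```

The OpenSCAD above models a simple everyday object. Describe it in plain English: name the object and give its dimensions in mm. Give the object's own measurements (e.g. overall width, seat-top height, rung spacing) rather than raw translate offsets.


A spool: two coaxial disc flanges of radius 108 mm and thickness 13 mm, joined by a core cylinder of radius 36 mm and height 299 mm. The lower flange rests on z = 0 and the three cylinders share a vertical axis.


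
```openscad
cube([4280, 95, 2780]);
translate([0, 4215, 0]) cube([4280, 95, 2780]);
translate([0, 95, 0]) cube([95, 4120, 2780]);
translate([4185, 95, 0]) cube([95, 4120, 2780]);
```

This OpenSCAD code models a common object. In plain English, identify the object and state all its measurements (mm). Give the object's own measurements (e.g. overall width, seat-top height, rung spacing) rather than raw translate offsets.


The wall frame of a small rectangular building: four walls, each 2780 mm tall and 95 mm thick, enclosing a footprint 4280 mm (x) by 4310 mm (y) outside-to-outside, with no floor or roof. The front and back walls (the −y and +y sides) span the full width; the two side walls fit between them.


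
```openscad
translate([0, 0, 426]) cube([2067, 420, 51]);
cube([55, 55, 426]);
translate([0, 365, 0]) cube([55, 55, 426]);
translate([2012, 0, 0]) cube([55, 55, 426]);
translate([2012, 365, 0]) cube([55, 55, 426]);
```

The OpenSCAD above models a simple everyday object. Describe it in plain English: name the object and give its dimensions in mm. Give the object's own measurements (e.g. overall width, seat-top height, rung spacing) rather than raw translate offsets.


A long wooden bench with a 2067 mm (x) × 420 mm (y) seat, 51 mm thick, its top surface 477 mm above the floor. Four 55 mm square legs at the seat corners, flush with the edges, run from z = 0 to the seat underside.


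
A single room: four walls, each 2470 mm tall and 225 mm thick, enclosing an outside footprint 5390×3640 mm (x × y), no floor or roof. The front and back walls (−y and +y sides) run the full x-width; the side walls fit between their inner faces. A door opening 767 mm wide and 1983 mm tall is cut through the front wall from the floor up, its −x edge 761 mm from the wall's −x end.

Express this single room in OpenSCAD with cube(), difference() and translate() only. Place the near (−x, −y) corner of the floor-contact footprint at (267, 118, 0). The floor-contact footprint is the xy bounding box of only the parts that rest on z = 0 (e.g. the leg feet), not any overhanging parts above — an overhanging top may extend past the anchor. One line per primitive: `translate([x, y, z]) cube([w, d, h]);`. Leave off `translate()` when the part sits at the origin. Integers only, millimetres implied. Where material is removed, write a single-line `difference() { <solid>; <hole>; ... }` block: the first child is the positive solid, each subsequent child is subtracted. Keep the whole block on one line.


difference() { translate([267, 118, 0]) cube([5390, 225, 2470]); translate([1028, 118, 0]) cube([767, 225, 1983]); }
translate([267, 3533, 0]) cube([5390, 225, 2470]);
translate([267, 343, 0]) cube([225, 3190, 2470]);
translate([5432, 343, 0]) cube([225, 3190, 2470]);


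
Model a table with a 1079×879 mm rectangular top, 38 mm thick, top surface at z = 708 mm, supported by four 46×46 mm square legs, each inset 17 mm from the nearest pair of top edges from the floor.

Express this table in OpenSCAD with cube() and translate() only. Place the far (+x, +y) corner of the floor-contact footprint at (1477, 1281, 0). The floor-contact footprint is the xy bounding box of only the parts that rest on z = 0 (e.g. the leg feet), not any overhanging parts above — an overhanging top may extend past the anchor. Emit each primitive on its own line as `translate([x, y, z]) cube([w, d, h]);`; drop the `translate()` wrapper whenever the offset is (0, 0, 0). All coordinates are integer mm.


translate([415, 419, 670]) cube([1079, 879, 38]);
translate([432, 436, 0]) cube([46, 46, 670]);
translate([1431, 436, 0]) cube([46, 46, 670]);
translate([432, 1235, 0]) cube([46, 46, 670]);
translate([1431, 1235, 0]) cube([46, 46, 670]);


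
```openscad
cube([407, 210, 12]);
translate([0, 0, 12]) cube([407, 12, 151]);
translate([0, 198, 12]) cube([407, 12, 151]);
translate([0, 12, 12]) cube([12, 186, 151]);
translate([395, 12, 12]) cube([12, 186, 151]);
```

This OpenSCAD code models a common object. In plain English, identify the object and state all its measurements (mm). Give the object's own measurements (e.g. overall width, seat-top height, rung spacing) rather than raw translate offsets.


An open-topped rectangular box: outside dimensions 407×210×163 mm, with a uniform wall and base thickness of 12 mm. The base is a full 407×210 slab on the floor; four walls sit on top of the base. The front and back walls (the −y and +y sides) span the full width; the two side walls fit between them.


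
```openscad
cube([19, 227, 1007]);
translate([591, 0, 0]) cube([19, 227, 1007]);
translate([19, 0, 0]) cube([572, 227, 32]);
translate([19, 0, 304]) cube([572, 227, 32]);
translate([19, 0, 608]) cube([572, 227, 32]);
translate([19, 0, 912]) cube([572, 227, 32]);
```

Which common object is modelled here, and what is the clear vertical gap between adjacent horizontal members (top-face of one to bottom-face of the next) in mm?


A bookshelf. The clear shelf gap is 272 mm.

Two tall side panels with 4 horizontal boards between them — a bookshelf. The first two shelf undersides are at z = 0 and z = 304; with shelf thickness 32, the clear gap is 304 − 0 − 32 = 272 mm.


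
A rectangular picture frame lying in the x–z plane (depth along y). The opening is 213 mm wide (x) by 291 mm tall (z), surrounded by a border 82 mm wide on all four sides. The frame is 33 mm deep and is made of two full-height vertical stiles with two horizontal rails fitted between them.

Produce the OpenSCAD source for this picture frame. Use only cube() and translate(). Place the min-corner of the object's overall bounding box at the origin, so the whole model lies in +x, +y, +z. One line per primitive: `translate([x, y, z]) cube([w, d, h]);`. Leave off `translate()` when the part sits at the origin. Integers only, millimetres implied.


cube([82, 33, 455]);
translate([295, 0, 0]) cube([82, 33, 455]);
translate([82, 0, 0]) cube([213, 33, 82]);
translate([82, 0, 373]) cube([213, 33, 82]);


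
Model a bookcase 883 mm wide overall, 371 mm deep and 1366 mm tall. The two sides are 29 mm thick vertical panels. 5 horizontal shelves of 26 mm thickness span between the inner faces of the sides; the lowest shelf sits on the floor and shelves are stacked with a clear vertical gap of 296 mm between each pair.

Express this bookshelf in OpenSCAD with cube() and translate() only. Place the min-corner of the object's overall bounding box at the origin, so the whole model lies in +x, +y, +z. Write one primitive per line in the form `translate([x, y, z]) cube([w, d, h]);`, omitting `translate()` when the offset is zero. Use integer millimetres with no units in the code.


cube([29, 371, 1366]);
translate([854, 0, 0]) cube([29, 371, 1366]);
translate([29, 0, 0]) cube([825, 371, 26]);
translate([29, 0, 322]) cube([825, 371, 26]);
translate([29, 0, 644]) cube([825, 371, 26]);
translate([29, 0, 966]) cube([825, 371, 26]);
translate([29, 0, 1288]) cube([825, 371, 26]);


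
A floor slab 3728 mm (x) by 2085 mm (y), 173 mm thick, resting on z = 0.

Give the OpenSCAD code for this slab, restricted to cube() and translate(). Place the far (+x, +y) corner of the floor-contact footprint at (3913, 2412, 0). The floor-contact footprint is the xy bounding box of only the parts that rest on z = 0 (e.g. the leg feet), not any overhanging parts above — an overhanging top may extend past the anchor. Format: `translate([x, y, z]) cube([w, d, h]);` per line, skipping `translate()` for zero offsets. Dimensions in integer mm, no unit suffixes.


translate([185, 327, 0]) cube([3728, 2085, 173]);


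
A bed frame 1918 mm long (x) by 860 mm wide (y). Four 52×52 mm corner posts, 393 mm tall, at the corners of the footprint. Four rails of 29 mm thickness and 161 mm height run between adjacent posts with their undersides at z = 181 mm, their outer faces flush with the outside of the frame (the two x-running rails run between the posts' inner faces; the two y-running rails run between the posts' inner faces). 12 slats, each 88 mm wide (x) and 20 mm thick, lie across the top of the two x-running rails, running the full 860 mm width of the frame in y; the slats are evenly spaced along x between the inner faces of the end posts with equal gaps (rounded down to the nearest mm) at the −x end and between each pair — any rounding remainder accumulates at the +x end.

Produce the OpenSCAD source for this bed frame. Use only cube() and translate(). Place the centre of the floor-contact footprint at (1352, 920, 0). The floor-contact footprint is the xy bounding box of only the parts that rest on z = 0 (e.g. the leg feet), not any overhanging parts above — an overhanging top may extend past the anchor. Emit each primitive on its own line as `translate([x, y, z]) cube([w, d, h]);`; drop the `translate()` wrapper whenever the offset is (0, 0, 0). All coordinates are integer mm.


translate([393, 490, 0]) cube([52, 52, 393]);
translate([393, 1298, 0]) cube([52, 52, 393]);
translate([2259, 490, 0]) cube([52, 52, 393]);
translate([2259, 1298, 0]) cube([52, 52, 393]);
translate([445, 490, 181]) cube([1814, 29, 161]);
translate([445, 1321, 181]) cube([1814, 29, 161]);
translate([393, 542, 181]) cube([29, 756, 161]);
translate([2282, 542, 181]) cube([29, 756, 161]);
translate([503, 490, 342]) cube([88, 860, 20]);
translate([649, 490, 342]) cube([88, 860, 20]);
translate([795, 490, 342]) cube([88, 860, 20]);
translate([941, 490, 342]) cube([88, 860, 20]);
translate([1087, 490, 342]) cube([88, 860, 20]);
translate([1233, 490, 342]) cube([88, 860, 20]);
translate([1379, 490, 342]) cube([88, 860, 20]);
translate([1525, 490, 342]) cube([88, 860, 20]);
translate([1671, 490, 342]) cube([88, 860, 20]);
translate([1817, 490, 342]) cube([88, 860, 20]);
translate([1963, 490, 342]) cube([88, 860, 20]);
translate([2109, 490, 342]) cube([88, 860, 20]);


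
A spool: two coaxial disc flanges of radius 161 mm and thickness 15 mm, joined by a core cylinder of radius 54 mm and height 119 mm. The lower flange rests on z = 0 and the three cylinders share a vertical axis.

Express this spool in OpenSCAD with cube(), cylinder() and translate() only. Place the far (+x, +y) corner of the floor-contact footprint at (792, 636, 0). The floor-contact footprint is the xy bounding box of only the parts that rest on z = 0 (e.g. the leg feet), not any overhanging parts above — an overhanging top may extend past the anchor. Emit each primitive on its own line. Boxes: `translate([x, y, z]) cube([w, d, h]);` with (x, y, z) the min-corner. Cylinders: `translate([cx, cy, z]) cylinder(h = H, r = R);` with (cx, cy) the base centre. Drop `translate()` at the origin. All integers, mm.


translate([631, 475, 0]) cylinder(h = 15, r = 161);
translate([631, 475, 15]) cylinder(h = 119, r = 54);
translate([631, 475, 134]) cylinder(h = 15, r = 161);


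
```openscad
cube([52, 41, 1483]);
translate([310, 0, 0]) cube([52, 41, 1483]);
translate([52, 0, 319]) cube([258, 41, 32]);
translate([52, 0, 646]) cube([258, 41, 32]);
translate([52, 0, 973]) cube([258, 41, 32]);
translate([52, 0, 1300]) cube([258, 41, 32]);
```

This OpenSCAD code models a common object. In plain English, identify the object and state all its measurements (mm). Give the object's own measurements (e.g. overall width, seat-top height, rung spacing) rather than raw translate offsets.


A straight ladder. Two 52×41 mm vertical rails, 1483 mm tall, stand 362 mm apart (outside-to-outside) with their front faces coplanar on the −y side. 4 rungs, each 41 mm deep and 32 mm tall, span between the inner faces of the rails, front faces flush with the rails. The lowest rung's underside is at z = 319 mm and rungs are spaced 327 mm apart (underside to underside).


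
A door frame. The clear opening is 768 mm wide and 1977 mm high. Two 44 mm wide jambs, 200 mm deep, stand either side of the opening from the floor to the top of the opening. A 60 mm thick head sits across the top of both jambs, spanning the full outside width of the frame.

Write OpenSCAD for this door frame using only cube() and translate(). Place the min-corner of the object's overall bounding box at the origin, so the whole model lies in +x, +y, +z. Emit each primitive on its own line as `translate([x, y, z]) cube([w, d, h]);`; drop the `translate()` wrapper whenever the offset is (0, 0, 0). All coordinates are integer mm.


cube([44, 200, 1977]);
translate([812, 0, 0]) cube([44, 200, 1977]);
translate([0, 0, 1977]) cube([856, 200, 60]);


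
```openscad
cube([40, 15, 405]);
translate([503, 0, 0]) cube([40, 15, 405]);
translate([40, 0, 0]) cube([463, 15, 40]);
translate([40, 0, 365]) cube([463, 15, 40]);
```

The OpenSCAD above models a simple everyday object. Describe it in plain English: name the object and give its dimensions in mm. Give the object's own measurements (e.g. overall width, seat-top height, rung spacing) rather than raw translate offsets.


A rectangular picture frame lying in the x–z plane (depth along y). The opening is 463 mm wide (x) by 325 mm tall (z), surrounded by a border 40 mm wide on all four sides. The frame is 15 mm deep and is made of two full-height vertical stiles with two horizontal rails fitted between them.


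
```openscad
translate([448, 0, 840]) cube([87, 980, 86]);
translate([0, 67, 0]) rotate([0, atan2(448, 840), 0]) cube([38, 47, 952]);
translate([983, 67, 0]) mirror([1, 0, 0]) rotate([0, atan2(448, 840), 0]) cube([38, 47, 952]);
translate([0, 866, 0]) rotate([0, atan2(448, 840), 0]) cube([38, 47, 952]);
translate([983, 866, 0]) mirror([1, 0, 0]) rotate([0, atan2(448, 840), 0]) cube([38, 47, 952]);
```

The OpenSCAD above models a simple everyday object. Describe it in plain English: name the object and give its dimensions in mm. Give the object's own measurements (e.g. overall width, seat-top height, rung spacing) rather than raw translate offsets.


A sawhorse. A 87×980×86 mm beam (x, y, z) sits on two A-frame leg pairs. Each pair is two raked legs of 38×47 mm section (47 mm along y) splaying symmetrically in x. Each leg rises 840 mm vertically over 448 mm of horizontal reach and is 952 mm long along its own axis. Every leg's outer bottom edge rests on the floor and its outer top edge meets a bottom edge of the beam — the left legs (tilting toward +x) meet the beam's −x bottom edge, the right legs (their mirror images, tilting toward −x) meet its +x bottom edge — so the leg tops tuck under the beam, the beam's underside is 840 mm above the floor, and the feet are 983 mm apart outside-to-outside with the beam centred between them. The two leg pairs are set in 67 mm from either end of the beam.


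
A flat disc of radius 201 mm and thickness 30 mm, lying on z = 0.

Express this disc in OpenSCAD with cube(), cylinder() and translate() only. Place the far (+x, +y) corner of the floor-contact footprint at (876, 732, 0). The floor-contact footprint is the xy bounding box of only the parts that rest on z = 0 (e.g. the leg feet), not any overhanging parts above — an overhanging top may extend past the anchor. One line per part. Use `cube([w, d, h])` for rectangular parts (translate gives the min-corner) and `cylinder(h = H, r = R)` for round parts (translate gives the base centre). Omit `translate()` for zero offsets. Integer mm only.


translate([675, 531, 0]) cylinder(h = 30, r = 201);


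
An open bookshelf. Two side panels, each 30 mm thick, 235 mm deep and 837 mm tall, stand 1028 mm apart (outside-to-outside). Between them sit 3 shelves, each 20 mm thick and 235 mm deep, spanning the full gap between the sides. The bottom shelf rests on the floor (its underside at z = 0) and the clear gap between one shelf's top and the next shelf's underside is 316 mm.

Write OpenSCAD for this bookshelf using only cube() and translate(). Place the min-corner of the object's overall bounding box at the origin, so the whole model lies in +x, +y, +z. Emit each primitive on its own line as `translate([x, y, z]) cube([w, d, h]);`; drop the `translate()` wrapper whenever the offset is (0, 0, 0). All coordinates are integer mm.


cube([30, 235, 837]);
translate([998, 0, 0]) cube([30, 235, 837]);
translate([30, 0, 0]) cube([968, 235, 20]);
translate([30, 0, 336]) cube([968, 235, 20]);
translate([30, 0, 672]) cube([968, 235, 20]);


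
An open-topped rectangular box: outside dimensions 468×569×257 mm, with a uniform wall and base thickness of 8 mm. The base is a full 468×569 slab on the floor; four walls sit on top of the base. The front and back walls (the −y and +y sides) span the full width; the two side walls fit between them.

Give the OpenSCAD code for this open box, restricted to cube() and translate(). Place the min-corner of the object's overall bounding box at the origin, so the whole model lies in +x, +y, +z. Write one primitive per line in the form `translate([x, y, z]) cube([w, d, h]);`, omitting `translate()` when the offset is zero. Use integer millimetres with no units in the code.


cube([468, 569, 8]);
translate([0, 0, 8]) cube([468, 8, 249]);
translate([0, 561, 8]) cube([468, 8, 249]);
translate([0, 8, 8]) cube([8, 553, 249]);
translate([460, 8, 8]) cube([8, 553, 249]);


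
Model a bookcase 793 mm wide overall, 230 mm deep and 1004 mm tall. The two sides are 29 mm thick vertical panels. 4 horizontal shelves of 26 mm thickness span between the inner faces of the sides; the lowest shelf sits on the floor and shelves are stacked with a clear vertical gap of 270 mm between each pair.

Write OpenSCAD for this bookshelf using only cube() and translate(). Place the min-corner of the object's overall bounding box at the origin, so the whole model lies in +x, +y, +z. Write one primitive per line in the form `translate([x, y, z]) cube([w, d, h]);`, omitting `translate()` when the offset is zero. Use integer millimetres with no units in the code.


cube([29, 230, 1004]);
translate([764, 0, 0]) cube([29, 230, 1004]);
translate([29, 0, 0]) cube([735, 230, 26]);
translate([29, 0, 296]) cube([735, 230, 26]);
translate([29, 0, 592]) cube([735, 230, 26]);
translate([29, 0, 888]) cube([735, 230, 26]);


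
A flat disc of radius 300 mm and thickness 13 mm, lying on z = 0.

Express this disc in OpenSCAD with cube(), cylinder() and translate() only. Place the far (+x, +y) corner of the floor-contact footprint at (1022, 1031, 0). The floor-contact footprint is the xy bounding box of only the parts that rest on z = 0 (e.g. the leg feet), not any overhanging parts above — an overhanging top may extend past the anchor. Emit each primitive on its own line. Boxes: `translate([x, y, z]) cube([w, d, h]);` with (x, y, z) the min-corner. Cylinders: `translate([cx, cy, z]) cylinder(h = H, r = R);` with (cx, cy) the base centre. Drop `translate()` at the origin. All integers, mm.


translate([722, 731, 0]) cylinder(h = 13, r = 300);


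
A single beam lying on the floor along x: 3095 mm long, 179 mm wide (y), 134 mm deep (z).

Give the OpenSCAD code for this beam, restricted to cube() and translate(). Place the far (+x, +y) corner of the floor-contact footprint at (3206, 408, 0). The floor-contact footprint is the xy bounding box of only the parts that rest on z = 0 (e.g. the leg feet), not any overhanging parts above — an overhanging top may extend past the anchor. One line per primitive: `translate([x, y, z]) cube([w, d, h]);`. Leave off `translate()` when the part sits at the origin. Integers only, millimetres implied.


translate([111, 229, 0]) cube([3095, 179, 134]);


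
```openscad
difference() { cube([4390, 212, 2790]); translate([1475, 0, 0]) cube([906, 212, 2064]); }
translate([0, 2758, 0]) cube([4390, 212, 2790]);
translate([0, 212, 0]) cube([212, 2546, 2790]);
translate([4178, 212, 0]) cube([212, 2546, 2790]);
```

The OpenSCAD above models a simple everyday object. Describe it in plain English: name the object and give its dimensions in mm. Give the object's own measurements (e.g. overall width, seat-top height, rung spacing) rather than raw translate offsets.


A single room: four walls, each 2790 mm tall and 212 mm thick, enclosing an outside footprint 4390×2970 mm (x × y), no floor or roof. The front and back walls (−y and +y sides) run the full x-width; the side walls fit between their inner faces. A door opening 906 mm wide and 2064 mm tall is cut through the front wall from the floor up, its −x edge 1475 mm from the wall's −x end.


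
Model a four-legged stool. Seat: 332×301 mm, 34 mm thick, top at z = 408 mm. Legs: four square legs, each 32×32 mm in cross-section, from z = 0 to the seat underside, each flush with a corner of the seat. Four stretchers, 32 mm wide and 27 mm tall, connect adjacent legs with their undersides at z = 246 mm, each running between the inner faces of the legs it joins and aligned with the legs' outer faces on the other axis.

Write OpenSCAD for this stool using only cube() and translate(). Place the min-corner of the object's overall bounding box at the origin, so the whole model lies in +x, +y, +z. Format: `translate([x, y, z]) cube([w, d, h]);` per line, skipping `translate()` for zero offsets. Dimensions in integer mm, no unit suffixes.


// leg_h = 408 - 34 = 374
// stretcher span = 332 - 2*32 = 268
translate([0, 0, 374]) cube([332, 301, 34]);
cube([32, 32, 374]);
translate([300, 0, 0]) cube([32, 32, 374]);
translate([0, 269, 0]) cube([32, 32, 374]);
translate([300, 269, 0]) cube([32, 32, 374]);
translate([32, 0, 246]) cube([268, 32, 27]);
translate([32, 269, 246]) cube([268, 32, 27]);
translate([0, 32, 246]) cube([32, 237, 27]);
translate([300, 32, 246]) cube([32, 237, 27]);


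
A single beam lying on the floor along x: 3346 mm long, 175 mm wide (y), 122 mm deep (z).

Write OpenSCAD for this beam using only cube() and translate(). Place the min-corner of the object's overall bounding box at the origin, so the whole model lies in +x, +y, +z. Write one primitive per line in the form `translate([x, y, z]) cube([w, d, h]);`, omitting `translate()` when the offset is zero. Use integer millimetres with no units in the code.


cube([3346, 175, 122]);


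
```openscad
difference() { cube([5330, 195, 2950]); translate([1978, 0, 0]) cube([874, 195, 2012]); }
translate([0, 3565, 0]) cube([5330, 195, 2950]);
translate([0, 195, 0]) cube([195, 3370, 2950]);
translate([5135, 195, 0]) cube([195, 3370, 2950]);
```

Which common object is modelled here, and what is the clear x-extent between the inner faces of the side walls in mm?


A single room. The interior width is 4940 mm.

Four walls enclosing a rectangle with a door in the front wall — a room. Outside width 5330 minus two 195 mm walls gives 4940 mm.


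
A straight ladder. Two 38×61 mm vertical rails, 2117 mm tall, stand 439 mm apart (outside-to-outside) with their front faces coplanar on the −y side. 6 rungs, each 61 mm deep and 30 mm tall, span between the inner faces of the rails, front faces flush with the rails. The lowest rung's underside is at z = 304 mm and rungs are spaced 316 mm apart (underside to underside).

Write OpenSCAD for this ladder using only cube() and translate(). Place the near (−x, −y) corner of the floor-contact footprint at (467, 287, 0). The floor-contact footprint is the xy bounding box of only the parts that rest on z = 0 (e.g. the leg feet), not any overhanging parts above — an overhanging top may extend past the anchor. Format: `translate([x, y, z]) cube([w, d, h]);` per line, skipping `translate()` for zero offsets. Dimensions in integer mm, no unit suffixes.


translate([467, 287, 0]) cube([38, 61, 2117]);
translate([868, 287, 0]) cube([38, 61, 2117]);
translate([505, 287, 304]) cube([363, 61, 30]);
translate([505, 287, 620]) cube([363, 61, 30]);
translate([505, 287, 936]) cube([363, 61, 30]);
translate([505, 287, 1252]) cube([363, 61, 30]);
translate([505, 287, 1568]) cube([363, 61, 30]);
translate([505, 287, 1884]) cube([363, 61, 30]);


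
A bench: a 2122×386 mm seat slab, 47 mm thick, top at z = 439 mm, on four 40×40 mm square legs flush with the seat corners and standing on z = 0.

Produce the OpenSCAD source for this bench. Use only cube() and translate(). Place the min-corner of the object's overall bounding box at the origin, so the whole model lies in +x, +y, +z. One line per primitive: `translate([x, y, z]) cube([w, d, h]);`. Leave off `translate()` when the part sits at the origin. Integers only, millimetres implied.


// leg_h = 439 − 47 = 392
translate([0, 0, 392]) cube([2122, 386, 47]);
cube([40, 40, 392]);
translate([0, 346, 0]) cube([40, 40, 392]);
translate([2082, 0, 0]) cube([40, 40, 392]);
translate([2082, 346, 0]) cube([40, 40, 392]);


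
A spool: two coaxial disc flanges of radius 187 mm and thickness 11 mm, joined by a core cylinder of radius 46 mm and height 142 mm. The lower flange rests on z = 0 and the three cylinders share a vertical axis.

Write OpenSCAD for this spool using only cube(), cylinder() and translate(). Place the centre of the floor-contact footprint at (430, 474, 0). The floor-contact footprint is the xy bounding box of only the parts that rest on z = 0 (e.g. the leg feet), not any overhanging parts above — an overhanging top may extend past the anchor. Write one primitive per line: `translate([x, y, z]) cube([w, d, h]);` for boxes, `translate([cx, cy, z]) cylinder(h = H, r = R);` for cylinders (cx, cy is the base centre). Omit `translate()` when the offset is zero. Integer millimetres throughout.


translate([430, 474, 0]) cylinder(h = 11, r = 187);
translate([430, 474, 11]) cylinder(h = 142, r = 46);
translate([430, 474, 153]) cylinder(h = 11, r = 187);


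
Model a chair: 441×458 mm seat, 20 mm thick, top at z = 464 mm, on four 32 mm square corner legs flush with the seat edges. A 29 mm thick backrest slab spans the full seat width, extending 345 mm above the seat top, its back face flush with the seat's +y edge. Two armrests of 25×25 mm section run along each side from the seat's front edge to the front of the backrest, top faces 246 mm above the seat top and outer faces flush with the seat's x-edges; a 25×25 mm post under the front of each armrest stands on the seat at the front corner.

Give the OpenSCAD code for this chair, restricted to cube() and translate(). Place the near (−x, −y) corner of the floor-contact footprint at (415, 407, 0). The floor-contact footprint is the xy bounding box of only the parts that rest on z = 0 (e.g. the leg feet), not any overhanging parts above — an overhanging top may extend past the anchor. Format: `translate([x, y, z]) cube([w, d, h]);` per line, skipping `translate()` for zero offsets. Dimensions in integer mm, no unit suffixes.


translate([415, 407, 444]) cube([441, 458, 20]);
translate([415, 407, 0]) cube([32, 32, 444]);
translate([824, 407, 0]) cube([32, 32, 444]);
translate([415, 833, 0]) cube([32, 32, 444]);
translate([824, 833, 0]) cube([32, 32, 444]);
translate([415, 836, 464]) cube([441, 29, 345]);
translate([415, 407, 685]) cube([25, 429, 25]);
translate([831, 407, 685]) cube([25, 429, 25]);
translate([415, 407, 464]) cube([25, 25, 221]);
translate([831, 407, 464]) cube([25, 25, 221]);


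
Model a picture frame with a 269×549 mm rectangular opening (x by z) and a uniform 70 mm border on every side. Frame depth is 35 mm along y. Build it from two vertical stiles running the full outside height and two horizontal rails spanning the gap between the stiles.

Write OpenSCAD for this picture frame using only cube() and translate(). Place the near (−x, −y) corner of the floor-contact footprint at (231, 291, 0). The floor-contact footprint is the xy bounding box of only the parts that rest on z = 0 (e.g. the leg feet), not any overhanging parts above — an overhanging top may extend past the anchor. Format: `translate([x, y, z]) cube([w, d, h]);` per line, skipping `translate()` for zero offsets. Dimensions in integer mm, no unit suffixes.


translate([231, 291, 0]) cube([70, 35, 689]);
translate([570, 291, 0]) cube([70, 35, 689]);
translate([301, 291, 0]) cube([269, 35, 70]);
translate([301, 291, 619]) cube([269, 35, 70]);


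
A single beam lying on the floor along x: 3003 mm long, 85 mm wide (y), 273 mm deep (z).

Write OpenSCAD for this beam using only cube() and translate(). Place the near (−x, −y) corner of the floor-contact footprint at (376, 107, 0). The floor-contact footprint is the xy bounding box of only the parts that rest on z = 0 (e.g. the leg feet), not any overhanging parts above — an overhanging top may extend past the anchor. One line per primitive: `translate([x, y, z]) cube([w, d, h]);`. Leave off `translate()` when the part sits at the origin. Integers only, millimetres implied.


translate([376, 107, 0]) cube([3003, 85, 273]);


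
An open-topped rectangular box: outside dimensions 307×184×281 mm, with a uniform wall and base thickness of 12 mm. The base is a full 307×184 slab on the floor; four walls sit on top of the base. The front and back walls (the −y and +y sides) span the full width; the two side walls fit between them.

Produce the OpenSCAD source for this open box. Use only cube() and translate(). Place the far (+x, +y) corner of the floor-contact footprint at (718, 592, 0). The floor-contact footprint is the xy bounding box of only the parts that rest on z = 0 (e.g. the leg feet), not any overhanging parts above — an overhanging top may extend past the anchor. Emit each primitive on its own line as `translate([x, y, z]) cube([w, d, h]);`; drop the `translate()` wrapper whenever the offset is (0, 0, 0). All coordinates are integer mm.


translate([411, 408, 0]) cube([307, 184, 12]);
translate([411, 408, 12]) cube([307, 12, 269]);
translate([411, 580, 12]) cube([307, 12, 269]);
translate([411, 420, 12]) cube([12, 160, 269]);
translate([706, 420, 12]) cube([12, 160, 269]);


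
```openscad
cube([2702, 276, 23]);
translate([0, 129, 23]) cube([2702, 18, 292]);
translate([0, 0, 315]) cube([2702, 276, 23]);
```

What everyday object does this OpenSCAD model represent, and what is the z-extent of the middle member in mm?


An I-beam. The web height is 292 mm.

Two wide flanges with a thin centred web — an I-beam. Overall 338 mm minus two 23 mm flanges gives a web of 338 − 2·23 = 292 mm.


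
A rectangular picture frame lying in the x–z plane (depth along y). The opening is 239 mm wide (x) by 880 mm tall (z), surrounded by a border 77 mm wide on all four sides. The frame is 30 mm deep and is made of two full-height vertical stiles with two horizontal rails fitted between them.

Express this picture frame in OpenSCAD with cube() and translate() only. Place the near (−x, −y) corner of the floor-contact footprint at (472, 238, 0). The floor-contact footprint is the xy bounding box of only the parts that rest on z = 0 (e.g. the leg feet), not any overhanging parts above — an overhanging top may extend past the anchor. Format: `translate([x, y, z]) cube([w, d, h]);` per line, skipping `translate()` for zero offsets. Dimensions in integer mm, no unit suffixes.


translate([472, 238, 0]) cube([77, 30, 1034]);
translate([788, 238, 0]) cube([77, 30, 1034]);
translate([549, 238, 0]) cube([239, 30, 77]);
translate([549, 238, 957]) cube([239, 30, 77]);


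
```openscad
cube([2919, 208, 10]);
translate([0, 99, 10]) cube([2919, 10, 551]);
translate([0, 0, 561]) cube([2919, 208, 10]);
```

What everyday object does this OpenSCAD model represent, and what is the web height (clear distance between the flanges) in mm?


An I-beam. The web height is 551 mm.

Two wide flanges with a thin centred web — an I-beam. Overall 571 mm minus two 10 mm flanges gives a web of 571 − 2·10 = 551 mm.


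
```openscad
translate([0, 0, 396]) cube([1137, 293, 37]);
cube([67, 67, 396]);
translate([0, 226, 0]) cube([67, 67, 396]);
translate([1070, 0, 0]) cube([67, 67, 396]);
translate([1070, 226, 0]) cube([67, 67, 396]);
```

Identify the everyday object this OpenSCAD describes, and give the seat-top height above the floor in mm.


A bench. The seat-top height is 433 mm.

A long slab on four corner posts — a bench. The slab sits at z = 396 with thickness 37, so the top is 396 + 37 = 433 mm.


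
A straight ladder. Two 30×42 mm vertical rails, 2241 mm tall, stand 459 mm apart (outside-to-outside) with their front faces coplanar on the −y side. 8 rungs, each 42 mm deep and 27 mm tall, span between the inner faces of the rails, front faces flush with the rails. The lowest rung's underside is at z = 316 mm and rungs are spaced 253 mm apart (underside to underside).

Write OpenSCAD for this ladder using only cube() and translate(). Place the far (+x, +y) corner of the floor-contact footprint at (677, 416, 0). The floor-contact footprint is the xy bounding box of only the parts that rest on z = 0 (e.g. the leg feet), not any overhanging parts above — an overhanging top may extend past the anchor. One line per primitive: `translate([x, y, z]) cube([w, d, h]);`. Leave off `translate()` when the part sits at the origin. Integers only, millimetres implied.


// rung span = 459 - 2*30 = 399
// rung[k] z = 316 + k*253
translate([218, 374, 0]) cube([30, 42, 2241]);
translate([647, 374, 0]) cube([30, 42, 2241]);
translate([248, 374, 316]) cube([399, 42, 27]);
translate([248, 374, 569]) cube([399, 42, 27]);
translate([248, 374, 822]) cube([399, 42, 27]);
translate([248, 374, 1075]) cube([399, 42, 27]);
translate([248, 374, 1328]) cube([399, 42, 27]);
translate([248, 374, 1581]) cube([399, 42, 27]);
translate([248, 374, 1834]) cube([399, 42, 27]);
translate([248, 374, 2087]) cube([399, 42, 27]);


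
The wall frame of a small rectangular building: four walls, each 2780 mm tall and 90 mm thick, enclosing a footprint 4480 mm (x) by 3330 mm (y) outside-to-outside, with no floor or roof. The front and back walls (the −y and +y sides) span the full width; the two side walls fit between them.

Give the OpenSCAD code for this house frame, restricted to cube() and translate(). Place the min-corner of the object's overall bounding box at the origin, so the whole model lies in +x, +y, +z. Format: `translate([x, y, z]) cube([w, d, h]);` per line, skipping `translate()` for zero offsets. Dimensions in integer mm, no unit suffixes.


cube([4480, 90, 2780]);
translate([0, 3240, 0]) cube([4480, 90, 2780]);
translate([0, 90, 0]) cube([90, 3150, 2780]);
translate([4390, 90, 0]) cube([90, 3150, 2780]);


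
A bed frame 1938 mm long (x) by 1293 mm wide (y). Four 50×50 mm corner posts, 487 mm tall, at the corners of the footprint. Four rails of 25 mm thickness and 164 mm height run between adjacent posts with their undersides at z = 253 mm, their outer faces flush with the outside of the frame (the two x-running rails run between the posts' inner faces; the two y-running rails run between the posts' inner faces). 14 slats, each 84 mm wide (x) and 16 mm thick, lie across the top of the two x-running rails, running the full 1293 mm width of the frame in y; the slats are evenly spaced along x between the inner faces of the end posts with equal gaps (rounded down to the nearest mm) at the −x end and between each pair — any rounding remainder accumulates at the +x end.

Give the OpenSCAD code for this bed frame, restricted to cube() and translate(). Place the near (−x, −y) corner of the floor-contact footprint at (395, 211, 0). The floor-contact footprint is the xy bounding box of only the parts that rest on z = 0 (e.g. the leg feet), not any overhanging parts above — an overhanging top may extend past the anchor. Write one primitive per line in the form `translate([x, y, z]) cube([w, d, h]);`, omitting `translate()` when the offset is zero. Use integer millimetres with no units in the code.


// slat z = rail_z + rail_h = 253 + 164 = 417
// slat gap = ⌊(1838 − 14·84) / 15⌋ = 44
translate([395, 211, 0]) cube([50, 50, 487]);
translate([395, 1454, 0]) cube([50, 50, 487]);
translate([2283, 211, 0]) cube([50, 50, 487]);
translate([2283, 1454, 0]) cube([50, 50, 487]);
translate([445, 211, 253]) cube([1838, 25, 164]);
translate([445, 1479, 253]) cube([1838, 25, 164]);
translate([395, 261, 253]) cube([25, 1193, 164]);
translate([2308, 261, 253]) cube([25, 1193, 164]);
translate([489, 211, 417]) cube([84, 1293, 16]);
translate([617, 211, 417]) cube([84, 1293, 16]);
translate([745, 211, 417]) cube([84, 1293, 16]);
translate([873, 211, 417]) cube([84, 1293, 16]);
translate([1001, 211, 417]) cube([84, 1293, 16]);
translate([1129, 211, 417]) cube([84, 1293, 16]);
translate([1257, 211, 417]) cube([84, 1293, 16]);
translate([1385, 211, 417]) cube([84, 1293, 16]);
translate([1513, 211, 417]) cube([84, 1293, 16]);
translate([1641, 211, 417]) cube([84, 1293, 16]);
translate([1769, 211, 417]) cube([84, 1293, 16]);
translate([1897, 211, 417]) cube([84, 1293, 16]);
translate([2025, 211, 417]) cube([84, 1293, 16]);
translate([2153, 211, 417]) cube([84, 1293, 16]);
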